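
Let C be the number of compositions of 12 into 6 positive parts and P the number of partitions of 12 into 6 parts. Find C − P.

Ordered (compositions into 6 parts): C(11,5) = 462.
Unordered (partitions into 6 parts): 11.
Difference: 462 − 11 = 451.

451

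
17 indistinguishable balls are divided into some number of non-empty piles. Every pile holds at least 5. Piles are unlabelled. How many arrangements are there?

7

Enumerating:
17
5+12
6+11
7+10
8+9
5+5+7
5+6+6
That's 7 in total.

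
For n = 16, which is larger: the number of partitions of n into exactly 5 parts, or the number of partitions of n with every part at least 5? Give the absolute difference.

31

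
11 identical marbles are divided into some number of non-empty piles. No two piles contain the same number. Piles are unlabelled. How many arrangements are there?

12

Listing the qualifying partitions of 11:
11
10+1
9+2
8+3
8+2+1
7+4
7+3+1
6+5
6+4+1
6+3+2
5+4+2
5+3+2+1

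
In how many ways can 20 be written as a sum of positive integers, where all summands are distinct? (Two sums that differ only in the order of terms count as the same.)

A partial list (first 12 by largest part):
20
1 + 19
2 + 18
3 + 17
1 + 2 + 17
4 + 16
1 + 3 + 16
5 + 15
1 + 4 + 15
2 + 3 + 15
6 + 14
1 + 5 + 14
…and 52 more, for 64 total.

64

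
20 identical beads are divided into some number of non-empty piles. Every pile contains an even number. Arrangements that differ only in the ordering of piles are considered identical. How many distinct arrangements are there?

42

There are too many to list fully; the first 12 (by largest part) are:
20
2 + 18
4 + 16
2 + 2 + 16
6 + 14
2 + 4 + 14
2 + 2 + 2 + 14
8 + 12
2 + 6 + 12
4 + 4 + 12
2 + 2 + 4 + 12
2 + 2 + 2 + 2 + 12
…and 30 more, for 42 total.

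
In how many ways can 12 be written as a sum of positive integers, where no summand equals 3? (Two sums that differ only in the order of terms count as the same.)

There are too many to list fully; the first 12 (by largest part) are:
12
11, 1
10, 2
10, 1, 1
9, 2, 1
9, 1, 1, 1
8, 4
8, 2, 2
8, 2, 1, 1
8, 1, 1, 1, 1
7, 5
7, 4, 1
…and 35 more, for 47 total.

47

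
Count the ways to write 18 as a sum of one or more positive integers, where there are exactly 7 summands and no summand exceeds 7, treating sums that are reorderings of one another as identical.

There are too many to list fully; the first 12 (by largest part) are:
7,6,1,1,1,1,1
7,5,2,1,1,1,1
7,4,3,1,1,1,1
7,4,2,2,1,1,1
7,3,3,2,1,1,1
7,3,2,2,2,1,1
7,2,2,2,2,2,1
6,6,2,1,1,1,1
6,5,3,1,1,1,1
6,5,2,2,1,1,1
6,4,4,1,1,1,1
6,4,3,2,1,1,1
…and 25 more, for 37 total.

37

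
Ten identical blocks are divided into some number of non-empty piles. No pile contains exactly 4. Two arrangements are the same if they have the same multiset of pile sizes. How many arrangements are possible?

31

A partial list (first 12 by largest part):
10
1, 9
2, 8
1, 1, 8
3, 7
1, 2, 7
1, 1, 1, 7
1, 3, 6
2, 2, 6
1, 1, 2, 6
1, 1, 1, 1, 6
5, 5
…and 19 more, for 31 total.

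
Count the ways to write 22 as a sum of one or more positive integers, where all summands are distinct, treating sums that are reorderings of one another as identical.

89

There are 89 such partitions.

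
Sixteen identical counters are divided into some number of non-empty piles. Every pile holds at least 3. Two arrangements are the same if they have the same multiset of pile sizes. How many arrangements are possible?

21

Listing the qualifying partitions of 16:
16
3, 13
4, 12
5, 11
6, 10
3, 3, 10
7, 9
3, 4, 9
8, 8
3, 5, 8
4, 4, 8
3, 6, 7
4, 5, 7
3, 3, 3, 7
4, 6, 6
5, 5, 6
3, 3, 4, 6
3, 3, 5, 5
3, 4, 4, 5
4, 4, 4, 4
3, 3, 3, 3, 4
Counting gives 21.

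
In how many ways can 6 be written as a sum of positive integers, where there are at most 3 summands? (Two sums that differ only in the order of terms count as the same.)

7

Enumerating:
6
5, 1
4, 2
4, 1, 1
3, 3
3, 2, 1
2, 2, 2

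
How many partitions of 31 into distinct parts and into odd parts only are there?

The partitions of 31 that satisfy the conditions:
31
27 + 3 + 1
25 + 5 + 1
23 + 7 + 1
23 + 5 + 3
21 + 9 + 1
21 + 7 + 3
19 + 11 + 1
19 + 9 + 3
19 + 7 + 5
17 + 13 + 1
17 + 11 + 3
17 + 9 + 5
15 + 13 + 3
15 + 11 + 5
15 + 9 + 7
15 + 7 + 5 + 3 + 1
13 + 11 + 7
13 + 9 + 5 + 3 + 1
11 + 9 + 7 + 3 + 1
That's 20 in total.

20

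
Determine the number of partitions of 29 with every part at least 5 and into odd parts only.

11

Listing the qualifying partitions of 29:
29
19 + 5 + 5
17 + 7 + 5
15 + 9 + 5
15 + 7 + 7
13 + 11 + 5
13 + 9 + 7
11 + 11 + 7
11 + 9 + 9
9 + 5 + 5 + 5 + 5
7 + 7 + 5 + 5 + 5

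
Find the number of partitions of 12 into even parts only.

11

Listing the qualifying partitions of 12:
12
2+10
4+8
2+2+8
6+6
2+4+6
2+2+2+6
4+4+4
2+2+4+4
2+2+2+2+4
2+2+2+2+2+2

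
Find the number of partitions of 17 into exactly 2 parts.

8

They are:
16+1
15+2
14+3
13+4
12+5
11+6
10+7
9+8
Counting gives 8.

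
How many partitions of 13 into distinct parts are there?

18

The partitions of 13 that satisfy the conditions:
13
1,12
2,11
3,10
1,2,10
4,9
1,3,9
5,8
1,4,8
2,3,8
6,7
1,5,7
2,4,7
1,2,3,7
2,5,6
3,4,6
1,2,4,6
1,3,4,5
Counting gives 18.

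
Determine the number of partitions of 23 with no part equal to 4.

A full systematic count gives 765.

765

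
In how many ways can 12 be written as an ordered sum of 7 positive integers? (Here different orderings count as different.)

462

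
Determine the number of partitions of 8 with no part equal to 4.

17

Listing the qualifying partitions of 8:
8
1,7
2,6
1,1,6
3,5
1,2,5
1,1,1,5
2,3,3
1,1,3,3
1,2,2,3
1,1,1,2,3
1,1,1,1,1,3
2,2,2,2
1,1,2,2,2
1,1,1,1,2,2
1,1,1,1,1,1,2
1,1,1,1,1,1,1,1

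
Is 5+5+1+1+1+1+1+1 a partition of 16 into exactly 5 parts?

No

The parts sum to 16, and the condition 'there are exactly 5 summands' is violated.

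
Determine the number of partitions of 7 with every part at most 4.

They are:
4,3
4,2,1
4,1,1,1
3,3,1
3,2,2
3,2,1,1
3,1,1,1,1
2,2,2,1
2,2,1,1,1
2,1,1,1,1,1
1,1,1,1,1,1,1

11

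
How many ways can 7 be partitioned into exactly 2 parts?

Enumerating:
6,1
5,2
4,3

3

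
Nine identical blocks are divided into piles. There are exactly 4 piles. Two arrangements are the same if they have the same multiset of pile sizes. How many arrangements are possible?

The partitions of 9 that satisfy the conditions:
1,1,1,6
1,1,2,5
1,1,3,4
1,2,2,4
1,2,3,3
2,2,2,3
That's 6 in total.

6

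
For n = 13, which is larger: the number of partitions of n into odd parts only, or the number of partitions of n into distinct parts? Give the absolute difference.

Partitions of 13 into odd parts only: 18.
Partitions of 13 into distinct parts: 18.
|18 − 18| = 0.

0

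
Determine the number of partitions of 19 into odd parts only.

There are too many to list fully; the first 12 (by largest part) are:
19
17+1+1
15+3+1
15+1+1+1+1
13+5+1
13+3+3
13+3+1+1+1
13+1+1+1+1+1+1
11+7+1
11+5+3
11+5+1+1+1
11+3+3+1+1
…and 42 more, for 54 total.

54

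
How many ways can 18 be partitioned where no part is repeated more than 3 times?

208

Direct enumeration gives 208 partitions.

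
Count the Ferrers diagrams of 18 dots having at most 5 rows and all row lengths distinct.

A partial list (first 12 by largest part):
18
17+1
16+2
15+3
15+2+1
14+4
14+3+1
13+5
13+4+1
13+3+2
12+6
12+5+1
…and 34 more, for 46 total.

46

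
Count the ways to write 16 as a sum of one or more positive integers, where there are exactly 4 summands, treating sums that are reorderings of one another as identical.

34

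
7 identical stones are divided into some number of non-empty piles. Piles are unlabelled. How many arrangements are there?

Listing the qualifying partitions of 7:
7
6, 1
5, 2
5, 1, 1
4, 3
4, 2, 1
4, 1, 1, 1
3, 3, 1
3, 2, 2
3, 2, 1, 1
3, 1, 1, 1, 1
2, 2, 2, 1
2, 2, 1, 1, 1
2, 1, 1, 1, 1, 1
1, 1, 1, 1, 1, 1, 1

15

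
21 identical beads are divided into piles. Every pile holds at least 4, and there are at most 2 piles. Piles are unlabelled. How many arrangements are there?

8

Enumerating:
21
17+4
16+5
15+6
14+7
13+8
12+9
11+10
Counting gives 8.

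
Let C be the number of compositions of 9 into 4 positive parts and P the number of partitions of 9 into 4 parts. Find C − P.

50

Compositions: C(8,3) = 56.
Unordered (partitions into 4 parts): 6.
Difference: 56 − 6 = 50.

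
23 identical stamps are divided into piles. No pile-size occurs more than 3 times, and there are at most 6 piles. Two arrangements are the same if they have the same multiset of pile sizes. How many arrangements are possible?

424

There are 424 such partitions.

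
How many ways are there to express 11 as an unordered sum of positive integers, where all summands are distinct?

The partitions of 11 that satisfy the conditions:
11
1, 10
2, 9
3, 8
1, 2, 8
4, 7
1, 3, 7
5, 6
1, 4, 6
2, 3, 6
2, 4, 5
1, 2, 3, 5
That's 12 in total.

12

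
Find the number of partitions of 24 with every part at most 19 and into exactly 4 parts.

106

Systematic enumeration (by largest part, then next-largest, …) yields 106.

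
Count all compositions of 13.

4096

Each of the 12 gaps between 13 units is either a break or not: 2^12 = 4096.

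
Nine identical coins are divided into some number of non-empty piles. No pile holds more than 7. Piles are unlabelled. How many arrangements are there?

28

There are too many to list fully; the first 12 (by largest part) are:
2 + 7
1 + 1 + 7
3 + 6
1 + 2 + 6
1 + 1 + 1 + 6
4 + 5
1 + 3 + 5
2 + 2 + 5
1 + 1 + 2 + 5
1 + 1 + 1 + 1 + 5
1 + 4 + 4
2 + 3 + 4
…and 16 more, for 28 total.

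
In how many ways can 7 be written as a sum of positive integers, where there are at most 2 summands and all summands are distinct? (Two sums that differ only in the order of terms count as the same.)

Listing the qualifying partitions of 7:
7
6,1
5,2
4,3

4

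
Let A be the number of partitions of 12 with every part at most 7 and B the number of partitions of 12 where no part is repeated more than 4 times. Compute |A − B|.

5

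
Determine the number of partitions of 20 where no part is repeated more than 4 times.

409

Systematic enumeration (by largest part, then next-largest, …) yields 409.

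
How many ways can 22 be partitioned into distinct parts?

89

There are 89 such partitions.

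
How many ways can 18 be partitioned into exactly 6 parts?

A partial list (first 12 by largest part):
13 + 1 + 1 + 1 + 1 + 1
12 + 2 + 1 + 1 + 1 + 1
11 + 3 + 1 + 1 + 1 + 1
11 + 2 + 2 + 1 + 1 + 1
10 + 4 + 1 + 1 + 1 + 1
10 + 3 + 2 + 1 + 1 + 1
10 + 2 + 2 + 2 + 1 + 1
9 + 5 + 1 + 1 + 1 + 1
9 + 4 + 2 + 1 + 1 + 1
9 + 3 + 3 + 1 + 1 + 1
9 + 3 + 2 + 2 + 1 + 1
9 + 2 + 2 + 2 + 2 + 1
…and 46 more, for 58 total.

58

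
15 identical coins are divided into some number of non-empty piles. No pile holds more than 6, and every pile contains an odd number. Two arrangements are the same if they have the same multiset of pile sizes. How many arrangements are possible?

13

They are:
5, 5, 5
5, 5, 3, 1, 1
5, 5, 1, 1, 1, 1, 1
5, 3, 3, 3, 1
5, 3, 3, 1, 1, 1, 1
5, 3, 1, 1, 1, 1, 1, 1, 1
5, 1, 1, 1, 1, 1, 1, 1, 1, 1, 1
3, 3, 3, 3, 3
3, 3, 3, 3, 1, 1, 1
3, 3, 3, 1, 1, 1, 1, 1, 1
3, 3, 1, 1, 1, 1, 1, 1, 1, 1, 1
3, 1, 1, 1, 1, 1, 1, 1, 1, 1, 1, 1, 1
1, 1, 1, 1, 1, 1, 1, 1, 1, 1, 1, 1, 1, 1, 1
That's 13 in total.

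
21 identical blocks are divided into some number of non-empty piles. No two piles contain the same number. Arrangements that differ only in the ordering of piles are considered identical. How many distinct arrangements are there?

Systematic enumeration (by largest part, then next-largest, …) yields 76.

76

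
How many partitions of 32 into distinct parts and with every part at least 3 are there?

118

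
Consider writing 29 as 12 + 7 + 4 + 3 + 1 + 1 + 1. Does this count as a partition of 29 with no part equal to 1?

No

The parts sum to 29, and the condition 'no summand equals 1' is violated.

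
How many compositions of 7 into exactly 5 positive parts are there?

15

Place 4 bars in the 6 internal gaps of a row of 7 dots: C(6,4) = 15.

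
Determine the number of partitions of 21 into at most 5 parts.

Enumerating by decreasing first part gives 221 partitions in all.

221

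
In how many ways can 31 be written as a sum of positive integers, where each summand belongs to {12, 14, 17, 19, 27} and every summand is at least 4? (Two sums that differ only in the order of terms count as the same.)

Listing the qualifying partitions of 31:
19+12
17+14

2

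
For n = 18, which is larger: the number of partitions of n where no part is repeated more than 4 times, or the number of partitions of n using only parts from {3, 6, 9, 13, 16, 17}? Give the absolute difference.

Partitions of 18 where no part is repeated more than 4 times: 262.
Partitions of 18 using only parts from {3, 6, 9, 13, 16, 17}: 7.
|262 − 7| = 255.

255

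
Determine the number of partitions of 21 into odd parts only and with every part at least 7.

2

Enumerating:
21
7, 7, 7
That's 2 in total.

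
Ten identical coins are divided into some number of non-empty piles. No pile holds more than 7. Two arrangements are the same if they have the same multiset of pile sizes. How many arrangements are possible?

38

A partial list (first 12 by largest part):
7 + 3
7 + 2 + 1
7 + 1 + 1 + 1
6 + 4
6 + 3 + 1
6 + 2 + 2
6 + 2 + 1 + 1
6 + 1 + 1 + 1 + 1
5 + 5
5 + 4 + 1
5 + 3 + 2
5 + 3 + 1 + 1
…and 26 more, for 38 total.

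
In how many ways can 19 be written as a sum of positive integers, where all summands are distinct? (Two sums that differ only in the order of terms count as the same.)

54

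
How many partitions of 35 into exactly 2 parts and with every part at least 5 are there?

13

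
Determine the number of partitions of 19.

Direct enumeration gives 490 partitions.

490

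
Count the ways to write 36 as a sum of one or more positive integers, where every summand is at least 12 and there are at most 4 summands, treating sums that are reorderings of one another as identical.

Enumerating:
36
12+24
13+23
14+22
15+21
16+20
17+19
18+18
12+12+12
That's 9 in total.

9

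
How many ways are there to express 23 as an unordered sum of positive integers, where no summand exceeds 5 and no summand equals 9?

291

Enumerating by decreasing first part gives 291 partitions in all.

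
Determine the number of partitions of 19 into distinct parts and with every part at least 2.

29

A partial list (first 12 by largest part):
19
17, 2
16, 3
15, 4
14, 5
14, 3, 2
13, 6
13, 4, 2
12, 7
12, 5, 2
12, 4, 3
11, 8
…and 17 more, for 29 total.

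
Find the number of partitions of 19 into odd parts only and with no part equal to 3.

Enumerating:
19
17,1,1
15,1,1,1,1
13,5,1
13,1,1,1,1,1,1
11,7,1
11,5,1,1,1
11,1,1,1,1,1,1,1,1
9,9,1
9,7,1,1,1
9,5,5
9,5,1,1,1,1,1
9,1,1,1,1,1,1,1,1,1,1
7,7,5
7,7,1,1,1,1,1
7,5,5,1,1
7,5,1,1,1,1,1,1,1
7,1,1,1,1,1,1,1,1,1,1,1,1
5,5,5,1,1,1,1
5,5,1,1,1,1,1,1,1,1,1
5,1,1,1,1,1,1,1,1,1,1,1,1,1,1
1,1,1,1,1,1,1,1,1,1,1,1,1,1,1,1,1,1,1
That's 22 in total.

22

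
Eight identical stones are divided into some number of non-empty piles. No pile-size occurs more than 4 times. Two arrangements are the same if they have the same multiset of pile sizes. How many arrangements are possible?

The partitions of 8 that satisfy the conditions:
8
7+1
6+2
6+1+1
5+3
5+2+1
5+1+1+1
4+4
4+3+1
4+2+2
4+2+1+1
4+1+1+1+1
3+3+2
3+3+1+1
3+2+2+1
3+2+1+1+1
2+2+2+2
2+2+2+1+1
2+2+1+1+1+1
Counting gives 19.

19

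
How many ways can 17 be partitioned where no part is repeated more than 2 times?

108

There are 108 such partitions.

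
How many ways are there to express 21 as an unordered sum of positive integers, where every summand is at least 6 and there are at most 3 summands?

9

Listing the qualifying partitions of 21:
21
15, 6
14, 7
13, 8
12, 9
11, 10
9, 6, 6
8, 7, 6
7, 7, 7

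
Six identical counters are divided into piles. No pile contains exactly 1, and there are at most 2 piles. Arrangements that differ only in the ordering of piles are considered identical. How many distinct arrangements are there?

3

Enumerating:
6
4, 2
3, 3
That's 3 in total.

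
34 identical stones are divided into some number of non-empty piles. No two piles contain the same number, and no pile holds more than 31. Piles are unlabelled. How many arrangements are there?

Systematic enumeration (by largest part, then next-largest, …) yields 509.

509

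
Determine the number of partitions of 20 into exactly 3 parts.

33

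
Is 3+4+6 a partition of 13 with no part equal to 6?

The parts sum to 13, and the condition 'no summand equals 6' is violated.

No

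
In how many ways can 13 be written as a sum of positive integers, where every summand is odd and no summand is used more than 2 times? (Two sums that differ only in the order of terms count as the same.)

7

Listing the qualifying partitions of 13:
13
11, 1, 1
9, 3, 1
7, 5, 1
7, 3, 3
5, 5, 3
5, 3, 3, 1, 1
That's 7 in total.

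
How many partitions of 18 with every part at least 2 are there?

88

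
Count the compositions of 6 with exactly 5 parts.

5

Equivalently, choose which 4 of the 5 gaps become plus signs: C(5,4) = 5.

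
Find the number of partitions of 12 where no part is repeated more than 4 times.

A partial list (first 12 by largest part):
12
1 + 11
2 + 10
1 + 1 + 10
3 + 9
1 + 2 + 9
1 + 1 + 1 + 9
4 + 8
1 + 3 + 8
2 + 2 + 8
1 + 1 + 2 + 8
1 + 1 + 1 + 1 + 8
…and 48 more, for 60 total.

60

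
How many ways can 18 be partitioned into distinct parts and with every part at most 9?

The partitions of 18 that satisfy the conditions:
9,8,1
9,7,2
9,6,3
9,6,2,1
9,5,4
9,5,3,1
9,4,3,2
8,7,3
8,7,2,1
8,6,4
8,6,3,1
8,5,4,1
8,5,3,2
8,4,3,2,1
7,6,5
7,6,4,1
7,6,3,2
7,5,4,2
7,5,3,2,1
6,5,4,3
6,5,4,2,1
That's 21 in total.

21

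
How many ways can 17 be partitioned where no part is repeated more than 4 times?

Direct enumeration gives 205 partitions.

205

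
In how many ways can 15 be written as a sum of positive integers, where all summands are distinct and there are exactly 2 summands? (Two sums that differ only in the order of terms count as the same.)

They are:
14,1
13,2
12,3
11,4
10,5
9,6
8,7

7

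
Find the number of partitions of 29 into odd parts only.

There are 256 such partitions.

256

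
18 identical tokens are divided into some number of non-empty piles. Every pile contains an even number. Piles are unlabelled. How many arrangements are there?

There are too many to list fully; the first 12 (by largest part) are:
18
16,2
14,4
14,2,2
12,6
12,4,2
12,2,2,2
10,8
10,6,2
10,4,4
10,4,2,2
10,2,2,2,2
…and 18 more, for 30 total.

30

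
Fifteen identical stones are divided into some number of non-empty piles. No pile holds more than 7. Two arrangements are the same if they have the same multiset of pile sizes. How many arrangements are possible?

131

There are 131 such partitions.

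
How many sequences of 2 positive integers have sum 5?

4

Equivalently, choose which 1 of the 4 gaps become plus signs: C(4,1) = 4.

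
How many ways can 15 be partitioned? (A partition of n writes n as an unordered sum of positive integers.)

176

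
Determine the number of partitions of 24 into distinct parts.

Systematic enumeration (by largest part, then next-largest, …) yields 122.

122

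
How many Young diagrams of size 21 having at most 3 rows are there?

48

There are too many to list fully; the first 12 (by largest part) are:
21
1 + 20
2 + 19
1 + 1 + 19
3 + 18
1 + 2 + 18
4 + 17
1 + 3 + 17
2 + 2 + 17
5 + 16
1 + 4 + 16
2 + 3 + 16
…and 36 more, for 48 total.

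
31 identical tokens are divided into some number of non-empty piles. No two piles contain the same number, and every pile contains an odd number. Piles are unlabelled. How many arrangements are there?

20

Enumerating:
31
27+3+1
25+5+1
23+7+1
23+5+3
21+9+1
21+7+3
19+11+1
19+9+3
19+7+5
17+13+1
17+11+3
17+9+5
15+13+3
15+11+5
15+9+7
15+7+5+3+1
13+11+7
13+9+5+3+1
11+9+7+3+1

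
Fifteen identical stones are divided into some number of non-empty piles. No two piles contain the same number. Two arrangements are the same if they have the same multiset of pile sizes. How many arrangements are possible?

27

There are too many to list fully; the first 12 (by largest part) are:
15
14+1
13+2
12+3
12+2+1
11+4
11+3+1
10+5
10+4+1
10+3+2
9+6
9+5+1
…and 15 more, for 27 total.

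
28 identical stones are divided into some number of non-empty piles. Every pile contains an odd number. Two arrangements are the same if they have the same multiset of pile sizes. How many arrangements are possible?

Direct enumeration gives 222 partitions.

222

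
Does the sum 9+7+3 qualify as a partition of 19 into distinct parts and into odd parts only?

Yes

The parts sum to 19, and the condition 'all summands are distinct' holds; the condition 'every summand is odd' holds.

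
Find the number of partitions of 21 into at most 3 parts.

A partial list (first 12 by largest part):
21
20+1
19+2
19+1+1
18+3
18+2+1
17+4
17+3+1
17+2+2
16+5
16+4+1
16+3+2
…and 36 more, for 48 total.

48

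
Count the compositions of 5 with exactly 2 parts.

4

By stars and bars with positive parts, the count is C(4,1) = 4.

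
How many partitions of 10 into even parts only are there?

7

The partitions of 10 that satisfy the conditions:
10
2, 8
4, 6
2, 2, 6
2, 4, 4
2, 2, 2, 4
2, 2, 2, 2, 2
That's 7 in total.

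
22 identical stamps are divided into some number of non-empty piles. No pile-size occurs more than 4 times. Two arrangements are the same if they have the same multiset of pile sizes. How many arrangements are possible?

A full systematic count gives 628.

628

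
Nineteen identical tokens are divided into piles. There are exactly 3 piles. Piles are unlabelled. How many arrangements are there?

A partial list (first 12 by largest part):
1 + 1 + 17
1 + 2 + 16
1 + 3 + 15
2 + 2 + 15
1 + 4 + 14
2 + 3 + 14
1 + 5 + 13
2 + 4 + 13
3 + 3 + 13
1 + 6 + 12
2 + 5 + 12
3 + 4 + 12
…and 18 more, for 30 total.

30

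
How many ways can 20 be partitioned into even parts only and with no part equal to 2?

12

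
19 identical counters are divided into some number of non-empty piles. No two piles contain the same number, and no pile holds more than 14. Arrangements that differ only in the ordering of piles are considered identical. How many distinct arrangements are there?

There are too many to list fully; the first 12 (by largest part) are:
14, 5
14, 4, 1
14, 3, 2
13, 6
13, 5, 1
13, 4, 2
13, 3, 2, 1
12, 7
12, 6, 1
12, 5, 2
12, 4, 3
12, 4, 2, 1
…and 35 more, for 47 total.

47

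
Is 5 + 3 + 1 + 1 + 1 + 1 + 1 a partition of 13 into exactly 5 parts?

The parts sum to 13, and the condition 'there are exactly 5 summands' is violated.

No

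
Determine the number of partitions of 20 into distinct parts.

64

There are too many to list fully; the first 12 (by largest part) are:
20
19,1
18,2
17,3
17,2,1
16,4
16,3,1
15,5
15,4,1
15,3,2
14,6
14,5,1
…and 52 more, for 64 total.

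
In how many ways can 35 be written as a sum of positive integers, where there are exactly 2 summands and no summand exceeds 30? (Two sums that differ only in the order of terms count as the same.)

Enumerating:
5 + 30
6 + 29
7 + 28
8 + 27
9 + 26
10 + 25
11 + 24
12 + 23
13 + 22
14 + 21
15 + 20
16 + 19
17 + 18

13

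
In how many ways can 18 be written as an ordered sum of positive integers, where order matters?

131072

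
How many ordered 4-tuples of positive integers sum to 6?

10

Equivalently, choose which 3 of the 5 gaps become plus signs: C(5,3) = 10.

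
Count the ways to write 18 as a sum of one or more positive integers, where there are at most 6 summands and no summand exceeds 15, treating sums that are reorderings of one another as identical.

195

Enumerating by decreasing first part gives 195 partitions in all.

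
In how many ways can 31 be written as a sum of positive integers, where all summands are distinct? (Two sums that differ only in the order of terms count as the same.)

340

A full systematic count gives 340.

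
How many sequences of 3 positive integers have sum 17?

Place 2 bars in the 16 internal gaps of a row of 17 dots: C(16,2) = 120.

120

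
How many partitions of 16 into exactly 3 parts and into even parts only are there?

5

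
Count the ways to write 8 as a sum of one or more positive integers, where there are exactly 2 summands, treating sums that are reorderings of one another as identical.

4

Listing the qualifying partitions of 8:
7,1
6,2
5,3
4,4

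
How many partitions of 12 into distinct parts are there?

15

They are:
12
1,11
2,10
3,9
1,2,9
4,8
1,3,8
5,7
1,4,7
2,3,7
1,5,6
2,4,6
1,2,3,6
3,4,5
1,2,4,5
Counting gives 15.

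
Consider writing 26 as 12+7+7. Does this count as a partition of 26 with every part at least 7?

Yes

The parts sum to 26, and the condition 'every summand is at least 7' holds.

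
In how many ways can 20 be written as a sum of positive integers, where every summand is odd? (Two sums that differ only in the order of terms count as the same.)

There are too many to list fully; the first 12 (by largest part) are:
19, 1
17, 3
17, 1, 1, 1
15, 5
15, 3, 1, 1
15, 1, 1, 1, 1, 1
13, 7
13, 5, 1, 1
13, 3, 3, 1
13, 3, 1, 1, 1, 1
13, 1, 1, 1, 1, 1, 1, 1
11, 9
…and 52 more, for 64 total.

64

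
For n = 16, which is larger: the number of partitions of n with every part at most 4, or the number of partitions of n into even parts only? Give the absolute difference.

42

Partitions of 16 with every part at most 4: 64.
Partitions of 16 into even parts only: 22.
|64 − 22| = 42.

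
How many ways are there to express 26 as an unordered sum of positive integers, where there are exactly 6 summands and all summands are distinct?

7

Enumerating:
1, 2, 3, 4, 5, 11
1, 2, 3, 4, 6, 10
1, 2, 3, 4, 7, 9
1, 2, 3, 5, 6, 9
1, 2, 3, 5, 7, 8
1, 2, 4, 5, 6, 8
1, 3, 4, 5, 6, 7
Counting gives 7.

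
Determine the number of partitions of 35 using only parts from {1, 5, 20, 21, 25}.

Enumerating:
5+5+25
1+1+1+1+1+5+25
1+1+1+1+1+1+1+1+1+1+25
1+1+1+1+5+5+21
1+1+1+1+1+1+1+1+1+5+21
1+1+1+1+1+1+1+1+1+1+1+1+1+1+21
5+5+5+20
1+1+1+1+1+5+5+20
1+1+1+1+1+1+1+1+1+1+5+20
1+1+1+1+1+1+1+1+1+1+1+1+1+1+1+20
5+5+5+5+5+5+5
1+1+1+1+1+5+5+5+5+5+5
1+1+1+1+1+1+1+1+1+1+5+5+5+5+5
1+1+1+1+1+1+1+1+1+1+1+1+1+1+1+5+5+5+5
1+1+1+1+1+1+1+1+1+1+1+1+1+1+1+1+1+1+1+1+5+5+5
1+1+1+1+1+1+1+1+1+1+1+1+1+1+1+1+1+1+1+1+1+1+1+1+1+5+5
1+1+1+1+1+1+1+1+1+1+1+1+1+1+1+1+1+1+1+1+1+1+1+1+1+1+1+1+1+1+5
1+1+1+1+1+1+1+1+1+1+1+1+1+1+1+1+1+1+1+1+1+1+1+1+1+1+1+1+1+1+1+1+1+1+1
Counting gives 18.

18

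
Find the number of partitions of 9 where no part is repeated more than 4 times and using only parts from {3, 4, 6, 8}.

2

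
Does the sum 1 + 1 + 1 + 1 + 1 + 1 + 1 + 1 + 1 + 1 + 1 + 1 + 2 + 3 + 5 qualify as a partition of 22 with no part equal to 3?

No

The parts sum to 22, and the condition 'no summand equals 3' is violated.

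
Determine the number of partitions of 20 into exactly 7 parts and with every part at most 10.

75

Counting exhaustively, 75 partitions satisfy the conditions.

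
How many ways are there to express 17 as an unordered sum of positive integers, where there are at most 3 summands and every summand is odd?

9

Enumerating:
17
15+1+1
13+3+1
11+5+1
11+3+3
9+7+1
9+5+3
7+7+3
7+5+5
That's 9 in total.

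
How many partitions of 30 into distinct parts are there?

296

A full systematic count gives 296.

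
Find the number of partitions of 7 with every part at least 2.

The partitions of 7 that satisfy the conditions:
7
2+5
3+4
2+2+3
That's 4 in total.

4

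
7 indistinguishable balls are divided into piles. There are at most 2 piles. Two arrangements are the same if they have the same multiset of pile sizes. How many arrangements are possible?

4

Enumerating:
7
6, 1
5, 2
4, 3
That's 4 in total.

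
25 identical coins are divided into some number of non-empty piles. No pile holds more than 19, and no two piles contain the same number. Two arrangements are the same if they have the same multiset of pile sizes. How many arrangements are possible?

132

Systematic enumeration (by largest part, then next-largest, …) yields 132.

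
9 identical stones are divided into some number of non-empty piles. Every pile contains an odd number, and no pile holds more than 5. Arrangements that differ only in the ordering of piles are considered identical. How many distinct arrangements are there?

Listing the qualifying partitions of 9:
5 + 3 + 1
5 + 1 + 1 + 1 + 1
3 + 3 + 3
3 + 3 + 1 + 1 + 1
3 + 1 + 1 + 1 + 1 + 1 + 1
1 + 1 + 1 + 1 + 1 + 1 + 1 + 1 + 1
That's 6 in total.

6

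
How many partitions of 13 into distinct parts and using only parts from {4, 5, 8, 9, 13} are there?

3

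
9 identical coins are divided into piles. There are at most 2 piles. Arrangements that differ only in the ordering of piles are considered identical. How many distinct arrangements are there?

5

The partitions of 9 that satisfy the conditions:
9
8, 1
7, 2
6, 3
5, 4
Counting gives 5.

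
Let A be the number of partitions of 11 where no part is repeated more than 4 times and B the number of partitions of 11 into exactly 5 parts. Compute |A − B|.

34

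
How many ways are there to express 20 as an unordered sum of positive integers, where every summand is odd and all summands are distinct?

They are:
19,1
17,3
15,5
13,7
11,9
11,5,3,1
9,7,3,1

7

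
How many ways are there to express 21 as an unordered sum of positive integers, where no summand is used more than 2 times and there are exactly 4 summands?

66

A partial list (first 12 by largest part):
17+2+1+1
16+3+1+1
16+2+2+1
15+4+1+1
15+3+2+1
14+5+1+1
14+4+2+1
14+3+3+1
14+3+2+2
13+6+1+1
13+5+2+1
13+4+3+1
…and 54 more, for 66 total.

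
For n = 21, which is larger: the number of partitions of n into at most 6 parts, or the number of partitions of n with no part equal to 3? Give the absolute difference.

Partitions of 21 into at most 6 parts: 331.
Partitions of 21 with no part equal to 3: 407.
|331 − 407| = 76.

76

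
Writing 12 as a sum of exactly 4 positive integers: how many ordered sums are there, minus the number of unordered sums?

150

Compositions: C(11,3) = 165.
Unordered (partitions into 4 parts): 15.
Difference: 165 − 15 = 150.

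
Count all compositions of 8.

The number of compositions of n is 2^(n−1); here 2^7 = 128.

128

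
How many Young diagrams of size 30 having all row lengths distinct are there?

296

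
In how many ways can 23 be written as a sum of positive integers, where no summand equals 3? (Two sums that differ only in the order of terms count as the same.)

Counting exhaustively, 628 partitions satisfy the conditions.

628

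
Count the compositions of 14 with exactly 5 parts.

By stars and bars with positive parts, the count is C(13,4) = 715.

715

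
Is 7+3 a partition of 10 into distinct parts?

The parts sum to 10, and the condition 'all summands are distinct' holds.

Yes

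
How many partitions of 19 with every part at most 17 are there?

Enumerating by decreasing first part gives 488 partitions in all.

488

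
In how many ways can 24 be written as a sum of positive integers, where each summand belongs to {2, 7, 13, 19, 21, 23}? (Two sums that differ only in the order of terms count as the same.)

They are:
13,7,2,2
7,7,2,2,2,2,2
2,2,2,2,2,2,2,2,2,2,2,2

3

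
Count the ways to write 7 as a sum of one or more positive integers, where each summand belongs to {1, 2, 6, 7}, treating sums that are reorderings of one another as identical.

Listing the qualifying partitions of 7:
7
6, 1
2, 2, 2, 1
2, 2, 1, 1, 1
2, 1, 1, 1, 1, 1
1, 1, 1, 1, 1, 1, 1

6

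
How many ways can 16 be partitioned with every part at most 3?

30

There are too many to list fully; the first 12 (by largest part) are:
3, 3, 3, 3, 3, 1
3, 3, 3, 3, 2, 2
3, 3, 3, 3, 2, 1, 1
3, 3, 3, 3, 1, 1, 1, 1
3, 3, 3, 2, 2, 2, 1
3, 3, 3, 2, 2, 1, 1, 1
3, 3, 3, 2, 1, 1, 1, 1, 1
3, 3, 3, 1, 1, 1, 1, 1, 1, 1
3, 3, 2, 2, 2, 2, 2
3, 3, 2, 2, 2, 2, 1, 1
3, 3, 2, 2, 2, 1, 1, 1, 1
3, 3, 2, 2, 1, 1, 1, 1, 1, 1
…and 18 more, for 30 total.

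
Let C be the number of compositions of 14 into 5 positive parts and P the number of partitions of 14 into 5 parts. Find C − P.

Compositions: C(13,4) = 715.
Partitions of 14 into exactly 5 parts: 23.
Difference: 715 − 23 = 692.

692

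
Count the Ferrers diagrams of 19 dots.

Direct enumeration gives 490 partitions.

490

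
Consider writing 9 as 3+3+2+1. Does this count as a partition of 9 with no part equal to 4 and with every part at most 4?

The parts sum to 9, and the condition 'no summand equals 4' holds; the condition 'no summand exceeds 4' holds.

Yes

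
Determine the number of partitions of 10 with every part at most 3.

14

The partitions of 10 that satisfy the conditions:
1 + 3 + 3 + 3
2 + 2 + 3 + 3
1 + 1 + 2 + 3 + 3
1 + 1 + 1 + 1 + 3 + 3
1 + 2 + 2 + 2 + 3
1 + 1 + 1 + 2 + 2 + 3
1 + 1 + 1 + 1 + 1 + 2 + 3
1 + 1 + 1 + 1 + 1 + 1 + 1 + 3
2 + 2 + 2 + 2 + 2
1 + 1 + 2 + 2 + 2 + 2
1 + 1 + 1 + 1 + 2 + 2 + 2
1 + 1 + 1 + 1 + 1 + 1 + 2 + 2
1 + 1 + 1 + 1 + 1 + 1 + 1 + 1 + 2
1 + 1 + 1 + 1 + 1 + 1 + 1 + 1 + 1 + 1
Counting gives 14.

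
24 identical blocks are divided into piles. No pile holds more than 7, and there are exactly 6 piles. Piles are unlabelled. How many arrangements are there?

There are too many to list fully; the first 12 (by largest part) are:
7+7+7+1+1+1
7+7+6+2+1+1
7+7+5+3+1+1
7+7+5+2+2+1
7+7+4+4+1+1
7+7+4+3+2+1
7+7+4+2+2+2
7+7+3+3+3+1
7+7+3+3+2+2
7+6+6+3+1+1
7+6+6+2+2+1
7+6+5+4+1+1
…and 46 more, for 58 total.

58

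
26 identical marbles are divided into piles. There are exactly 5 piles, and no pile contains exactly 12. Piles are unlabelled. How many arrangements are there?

Counting exhaustively, 198 partitions satisfy the conditions.

198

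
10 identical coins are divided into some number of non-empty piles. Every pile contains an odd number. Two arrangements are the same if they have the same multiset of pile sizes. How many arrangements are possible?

Listing the qualifying partitions of 10:
9+1
7+3
7+1+1+1
5+5
5+3+1+1
5+1+1+1+1+1
3+3+3+1
3+3+1+1+1+1
3+1+1+1+1+1+1+1
1+1+1+1+1+1+1+1+1+1
That's 10 in total.

10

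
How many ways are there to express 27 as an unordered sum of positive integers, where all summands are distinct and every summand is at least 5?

They are:
27
22 + 5
21 + 6
20 + 7
19 + 8
18 + 9
17 + 10
16 + 11
16 + 6 + 5
15 + 12
15 + 7 + 5
14 + 13
14 + 8 + 5
14 + 7 + 6
13 + 9 + 5
13 + 8 + 6
12 + 10 + 5
12 + 9 + 6
12 + 8 + 7
11 + 10 + 6
11 + 9 + 7
10 + 9 + 8
9 + 7 + 6 + 5

23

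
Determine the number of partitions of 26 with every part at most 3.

There are too many to list fully; the first 12 (by largest part) are:
2+3+3+3+3+3+3+3+3
1+1+3+3+3+3+3+3+3+3
1+2+2+3+3+3+3+3+3+3
1+1+1+2+3+3+3+3+3+3+3
1+1+1+1+1+3+3+3+3+3+3+3
2+2+2+2+3+3+3+3+3+3
1+1+2+2+2+3+3+3+3+3+3
1+1+1+1+2+2+3+3+3+3+3+3
1+1+1+1+1+1+2+3+3+3+3+3+3
1+1+1+1+1+1+1+1+3+3+3+3+3+3
1+2+2+2+2+2+3+3+3+3+3
1+1+1+2+2+2+2+3+3+3+3+3
…and 58 more, for 70 total.

70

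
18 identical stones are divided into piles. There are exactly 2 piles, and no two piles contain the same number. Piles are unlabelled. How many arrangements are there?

8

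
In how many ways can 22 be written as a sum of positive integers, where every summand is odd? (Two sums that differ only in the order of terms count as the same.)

89

There are 89 such partitions.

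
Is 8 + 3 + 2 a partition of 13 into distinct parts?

The parts sum to 13, and the condition 'all summands are distinct' holds.

Yes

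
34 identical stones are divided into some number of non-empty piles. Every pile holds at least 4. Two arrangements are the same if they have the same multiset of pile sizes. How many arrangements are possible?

269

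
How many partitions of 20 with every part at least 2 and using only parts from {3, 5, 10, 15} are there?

5

They are:
15 + 5
10 + 10
10 + 5 + 5
5 + 5 + 5 + 5
5 + 3 + 3 + 3 + 3 + 3
That's 5 in total.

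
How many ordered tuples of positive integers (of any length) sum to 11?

1024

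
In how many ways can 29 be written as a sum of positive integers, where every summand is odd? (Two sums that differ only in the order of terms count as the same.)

256

Counting exhaustively, 256 partitions satisfy the conditions.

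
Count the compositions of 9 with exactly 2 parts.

By stars and bars with positive parts, the count is C(8,1) = 8.

8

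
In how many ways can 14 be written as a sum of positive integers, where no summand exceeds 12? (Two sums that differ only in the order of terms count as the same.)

133

Counting exhaustively, 133 partitions satisfy the conditions.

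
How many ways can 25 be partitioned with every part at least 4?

A partial list (first 12 by largest part):
25
4 + 21
5 + 20
6 + 19
7 + 18
8 + 17
4 + 4 + 17
9 + 16
4 + 5 + 16
10 + 15
4 + 6 + 15
5 + 5 + 15
…and 45 more, for 57 total.

57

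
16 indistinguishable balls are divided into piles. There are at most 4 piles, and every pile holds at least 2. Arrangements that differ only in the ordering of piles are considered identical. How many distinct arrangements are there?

37

There are too many to list fully; the first 12 (by largest part) are:
16
14,2
13,3
12,4
12,2,2
11,5
11,3,2
10,6
10,4,2
10,3,3
10,2,2,2
9,7
…and 25 more, for 37 total.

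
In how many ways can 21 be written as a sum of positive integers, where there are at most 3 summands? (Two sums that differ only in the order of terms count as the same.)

A partial list (first 12 by largest part):
21
1 + 20
2 + 19
1 + 1 + 19
3 + 18
1 + 2 + 18
4 + 17
1 + 3 + 17
2 + 2 + 17
5 + 16
1 + 4 + 16
2 + 3 + 16
…and 36 more, for 48 total.

48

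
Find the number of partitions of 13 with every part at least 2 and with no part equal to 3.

12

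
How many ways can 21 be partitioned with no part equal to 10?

Counting exhaustively, 736 partitions satisfy the conditions.

736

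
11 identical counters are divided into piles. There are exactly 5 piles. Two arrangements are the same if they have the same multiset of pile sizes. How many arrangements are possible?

10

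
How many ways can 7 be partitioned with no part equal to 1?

Enumerating:
7
5, 2
4, 3
3, 2, 2
That's 4 in total.

4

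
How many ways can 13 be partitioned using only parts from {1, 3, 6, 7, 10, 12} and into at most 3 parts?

5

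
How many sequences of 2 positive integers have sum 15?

Place 1 bars in the 14 internal gaps of a row of 15 dots: C(14,1) = 14.

14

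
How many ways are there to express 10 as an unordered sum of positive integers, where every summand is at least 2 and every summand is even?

Listing the qualifying partitions of 10:
10
8 + 2
6 + 4
6 + 2 + 2
4 + 4 + 2
4 + 2 + 2 + 2
2 + 2 + 2 + 2 + 2

7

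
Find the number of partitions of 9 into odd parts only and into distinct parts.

2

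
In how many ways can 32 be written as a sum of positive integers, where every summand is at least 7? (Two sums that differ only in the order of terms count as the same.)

32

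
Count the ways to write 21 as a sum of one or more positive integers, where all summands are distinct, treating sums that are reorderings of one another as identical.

Counting exhaustively, 76 partitions satisfy the conditions.

76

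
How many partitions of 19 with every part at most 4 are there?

Counting exhaustively, 94 partitions satisfy the conditions.

94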